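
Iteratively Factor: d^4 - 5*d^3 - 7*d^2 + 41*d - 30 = (d + 3)*(d^3 - 8*d^2 + 17*d - 10) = (d - 1)*(d + 3)*(d^2 - 7*d + 10) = (d - 5)*(d - 1)*(d + 3)*(d - 2)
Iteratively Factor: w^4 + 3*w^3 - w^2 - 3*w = (w + 3)*(w^3 - w) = (w + 1)*(w + 3)*(w^2 - w) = w*(w + 1)*(w + 3)*(w - 1)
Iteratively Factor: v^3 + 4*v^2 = (v)*(v^2 + 4*v) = v^2*(v + 4)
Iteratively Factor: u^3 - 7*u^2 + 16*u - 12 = (u - 3)*(u^2 - 4*u + 4) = (u - 3)*(u - 2)*(u - 2)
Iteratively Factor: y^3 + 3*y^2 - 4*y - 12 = (y + 2)*(y^2 + y - 6) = (y + 2)*(y + 3)*(y - 2)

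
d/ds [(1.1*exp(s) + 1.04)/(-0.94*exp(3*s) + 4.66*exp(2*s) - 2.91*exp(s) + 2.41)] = (2.068*exp(3*s) - 2.1932*exp(2*s) - 9.6928*exp(s) + 5.6774)*exp(s)/(0.8836*exp(6*s) - 8.7608*exp(5*s) + 27.1864*exp(4*s) - 31.652*exp(3*s) + 30.9293*exp(2*s) - 14.0262*exp(s) + 5.8081)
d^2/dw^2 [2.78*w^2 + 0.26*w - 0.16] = 5.56000000000000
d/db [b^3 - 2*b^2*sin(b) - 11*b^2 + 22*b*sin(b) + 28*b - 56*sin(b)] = -2*b^2*cos(b) + 3*b^2 - 4*b*sin(b) + 22*b*cos(b) - 22*b + 22*sin(b) - 56*cos(b) + 28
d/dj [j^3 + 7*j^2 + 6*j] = 3*j^2 + 14*j + 6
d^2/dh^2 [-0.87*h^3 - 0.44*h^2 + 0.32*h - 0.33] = -5.22*h - 0.88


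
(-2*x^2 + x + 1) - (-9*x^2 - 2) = 7*x^2 + x + 3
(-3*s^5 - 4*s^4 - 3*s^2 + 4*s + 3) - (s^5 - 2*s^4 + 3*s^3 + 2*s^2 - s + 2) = -4*s^5 - 2*s^4 - 3*s^3 - 5*s^2 + 5*s + 1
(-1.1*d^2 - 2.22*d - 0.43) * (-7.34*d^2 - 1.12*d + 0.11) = 8.074*d^4 + 17.5268*d^3 + 5.5216*d^2 + 0.2374*d - 0.0473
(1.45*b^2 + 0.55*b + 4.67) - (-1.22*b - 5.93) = 1.45*b^2 + 1.77*b + 10.6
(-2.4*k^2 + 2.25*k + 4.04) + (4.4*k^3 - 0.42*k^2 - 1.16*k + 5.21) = 4.4*k^3 - 2.82*k^2 + 1.09*k + 9.25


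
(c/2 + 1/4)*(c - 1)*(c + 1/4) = c^3/2 - c^2/8 - 5*c/16 - 1/16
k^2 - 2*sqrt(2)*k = k*(k - 2*sqrt(2))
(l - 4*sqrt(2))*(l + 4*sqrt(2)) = l^2 - 32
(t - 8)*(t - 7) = t^2 - 15*t + 56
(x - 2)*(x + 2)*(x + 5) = x^3 + 5*x^2 - 4*x - 20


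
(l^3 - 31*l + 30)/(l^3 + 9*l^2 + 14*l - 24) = (l - 5)/(l + 4)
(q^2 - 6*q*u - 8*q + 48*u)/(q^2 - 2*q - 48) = (q - 6*u)/(q + 6)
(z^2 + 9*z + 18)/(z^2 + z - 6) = (z + 6)/(z - 2)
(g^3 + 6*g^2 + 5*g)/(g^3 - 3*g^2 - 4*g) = (g + 5)/(g - 4)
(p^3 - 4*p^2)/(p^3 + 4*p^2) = (p - 4)/(p + 4)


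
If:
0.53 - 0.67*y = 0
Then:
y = 0.79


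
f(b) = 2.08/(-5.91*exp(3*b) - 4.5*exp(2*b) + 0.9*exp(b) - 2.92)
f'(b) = 2.08*(17.73*exp(3*b) + 9.0*exp(2*b) - 0.9*exp(b))/(-5.91*exp(3*b) - 4.5*exp(2*b) + 0.9*exp(b) - 2.92)^2 = (36.8784*exp(2*b) + 18.72*exp(b) - 1.872)*exp(b)/(5.91*exp(3*b) + 4.5*exp(2*b) - 0.9*exp(b) + 2.92)^2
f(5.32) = -0.00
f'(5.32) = 0.00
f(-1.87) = -0.71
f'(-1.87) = 0.03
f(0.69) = -0.03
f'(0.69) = 0.08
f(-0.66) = -0.47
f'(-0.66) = 0.46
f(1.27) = -0.01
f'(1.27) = 0.02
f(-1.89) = -0.72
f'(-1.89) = 0.03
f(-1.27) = -0.66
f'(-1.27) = 0.18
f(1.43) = -0.00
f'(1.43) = 0.01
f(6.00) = 0.00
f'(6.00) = 0.00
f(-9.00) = -0.71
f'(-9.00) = 0.00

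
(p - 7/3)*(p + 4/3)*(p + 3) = p^3 + 2*p^2 - 55*p/9 - 28/3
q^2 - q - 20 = (q - 5)*(q + 4)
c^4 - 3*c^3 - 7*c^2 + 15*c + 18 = (c - 3)^2*(c + 1)*(c + 2)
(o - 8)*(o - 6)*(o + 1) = o^3 - 13*o^2 + 34*o + 48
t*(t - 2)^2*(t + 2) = t^4 - 2*t^3 - 4*t^2 + 8*t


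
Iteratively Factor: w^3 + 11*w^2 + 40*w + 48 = (w + 3)*(w^2 + 8*w + 16) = (w + 3)*(w + 4)*(w + 4)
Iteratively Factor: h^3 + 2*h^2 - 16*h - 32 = (h + 2)*(h^2 - 16) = (h - 4)*(h + 2)*(h + 4)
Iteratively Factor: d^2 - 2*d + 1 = (d - 1)*(d - 1)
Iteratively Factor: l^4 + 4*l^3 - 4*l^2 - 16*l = (l - 2)*(l^3 + 6*l^2 + 8*l) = (l - 2)*(l + 2)*(l^2 + 4*l) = l*(l - 2)*(l + 2)*(l + 4)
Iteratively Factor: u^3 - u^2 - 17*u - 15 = (u + 3)*(u^2 - 4*u - 5) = (u - 5)*(u + 3)*(u + 1)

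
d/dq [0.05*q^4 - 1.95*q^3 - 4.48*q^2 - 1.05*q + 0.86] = 0.2*q^3 - 5.85*q^2 - 8.96*q - 1.05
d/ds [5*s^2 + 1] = 10*s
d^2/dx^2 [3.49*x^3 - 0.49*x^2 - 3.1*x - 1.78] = 20.94*x - 0.98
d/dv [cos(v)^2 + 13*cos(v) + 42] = -(2*cos(v) + 13)*sin(v)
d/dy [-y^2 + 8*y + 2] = 8 - 2*y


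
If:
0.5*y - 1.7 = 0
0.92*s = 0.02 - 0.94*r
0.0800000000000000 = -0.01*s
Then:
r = 7.85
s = -8.00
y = 3.40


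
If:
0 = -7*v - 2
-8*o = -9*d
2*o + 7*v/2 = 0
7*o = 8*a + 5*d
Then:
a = 23/144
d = 4/9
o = 1/2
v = -2/7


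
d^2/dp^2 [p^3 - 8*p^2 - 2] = 6*p - 16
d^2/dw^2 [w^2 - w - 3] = 2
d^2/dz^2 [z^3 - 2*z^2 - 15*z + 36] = 6*z - 4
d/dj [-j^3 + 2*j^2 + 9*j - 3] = -3*j^2 + 4*j + 9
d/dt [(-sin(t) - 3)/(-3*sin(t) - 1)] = -8*cos(t)/(3*sin(t) + 1)^2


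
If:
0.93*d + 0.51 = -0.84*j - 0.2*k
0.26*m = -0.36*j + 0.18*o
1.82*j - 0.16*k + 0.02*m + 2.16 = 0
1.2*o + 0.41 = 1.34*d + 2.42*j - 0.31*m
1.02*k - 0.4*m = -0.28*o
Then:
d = 0.34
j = -1.13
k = 0.62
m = 0.01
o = -2.25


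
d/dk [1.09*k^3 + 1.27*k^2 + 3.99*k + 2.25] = 3.27*k^2 + 2.54*k + 3.99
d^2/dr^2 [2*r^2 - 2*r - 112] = 4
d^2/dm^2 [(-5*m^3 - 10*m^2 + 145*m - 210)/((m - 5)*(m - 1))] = 20*(-7*m^3 - 3*m^2 + 123*m - 241)/(m^6 - 18*m^5 + 123*m^4 - 396*m^3 + 615*m^2 - 450*m + 125)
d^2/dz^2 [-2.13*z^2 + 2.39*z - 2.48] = -4.26000000000000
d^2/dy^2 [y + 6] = 0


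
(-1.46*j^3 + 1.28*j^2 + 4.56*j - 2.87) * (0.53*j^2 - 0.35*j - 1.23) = -0.7738*j^5 + 1.1894*j^4 + 3.7646*j^3 - 4.6915*j^2 - 4.6043*j + 3.5301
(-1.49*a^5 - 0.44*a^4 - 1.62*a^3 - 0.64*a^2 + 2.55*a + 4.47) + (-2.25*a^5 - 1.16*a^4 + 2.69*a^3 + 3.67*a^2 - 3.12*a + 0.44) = -3.74*a^5 - 1.6*a^4 + 1.07*a^3 + 3.03*a^2 - 0.57*a + 4.91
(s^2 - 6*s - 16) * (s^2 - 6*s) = s^4 - 12*s^3 + 20*s^2 + 96*s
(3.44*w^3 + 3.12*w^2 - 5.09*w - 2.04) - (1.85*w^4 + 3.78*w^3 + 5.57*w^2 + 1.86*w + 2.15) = -1.85*w^4 - 0.34*w^3 - 2.45*w^2 - 6.95*w - 4.19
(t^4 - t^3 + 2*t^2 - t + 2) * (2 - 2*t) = -2*t^5 + 4*t^4 - 6*t^3 + 6*t^2 - 6*t + 4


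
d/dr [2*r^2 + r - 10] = 4*r + 1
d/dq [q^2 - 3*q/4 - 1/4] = 2*q - 3/4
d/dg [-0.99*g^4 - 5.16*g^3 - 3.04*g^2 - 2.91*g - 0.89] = -3.96*g^3 - 15.48*g^2 - 6.08*g - 2.91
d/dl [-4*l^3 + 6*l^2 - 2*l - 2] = -12*l^2 + 12*l - 2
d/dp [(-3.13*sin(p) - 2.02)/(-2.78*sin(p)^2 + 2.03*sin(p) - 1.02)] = (-8.7014*sin(p)^2 - 11.2312*sin(p) + 7.2932)*cos(p)/(7.7284*sin(p)^4 - 11.2868*sin(p)^3 + 9.7921*sin(p)^2 - 4.1412*sin(p) + 1.0404)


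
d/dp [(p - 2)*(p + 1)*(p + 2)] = 3*p^2 + 2*p - 4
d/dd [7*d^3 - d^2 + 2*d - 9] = 21*d^2 - 2*d + 2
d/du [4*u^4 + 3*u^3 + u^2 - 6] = u*(16*u^2 + 9*u + 2)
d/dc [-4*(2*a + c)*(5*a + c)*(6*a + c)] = -208*a^2 - 104*a*c - 12*c^2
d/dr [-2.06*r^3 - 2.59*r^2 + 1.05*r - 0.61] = -6.18*r^2 - 5.18*r + 1.05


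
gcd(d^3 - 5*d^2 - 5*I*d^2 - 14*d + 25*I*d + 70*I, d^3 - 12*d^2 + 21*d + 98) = d^2 - 5*d - 14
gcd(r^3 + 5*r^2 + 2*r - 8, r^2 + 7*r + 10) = r + 2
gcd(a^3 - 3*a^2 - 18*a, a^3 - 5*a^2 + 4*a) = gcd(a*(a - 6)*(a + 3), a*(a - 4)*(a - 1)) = a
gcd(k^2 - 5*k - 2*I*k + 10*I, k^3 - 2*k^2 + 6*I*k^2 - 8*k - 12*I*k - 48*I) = 1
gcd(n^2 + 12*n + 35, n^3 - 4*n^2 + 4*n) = 1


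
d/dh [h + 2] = 1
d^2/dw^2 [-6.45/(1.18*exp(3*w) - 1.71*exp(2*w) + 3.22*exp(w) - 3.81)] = (-6.45*(3.54*exp(2*w) - 3.42*exp(w) + 3.22)*(7.08*exp(2*w) - 6.84*exp(w) + 6.44)*exp(w) + (68.499*exp(2*w) - 44.118*exp(w) + 20.769)*(1.18*exp(3*w) - 1.71*exp(2*w) + 3.22*exp(w) - 3.81))*exp(w)/(1.18*exp(3*w) - 1.71*exp(2*w) + 3.22*exp(w) - 3.81)^3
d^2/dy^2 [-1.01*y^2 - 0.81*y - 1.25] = -2.02000000000000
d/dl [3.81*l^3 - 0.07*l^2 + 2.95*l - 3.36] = 11.43*l^2 - 0.14*l + 2.95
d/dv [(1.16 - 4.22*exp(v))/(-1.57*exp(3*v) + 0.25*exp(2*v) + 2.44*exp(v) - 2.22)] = (-13.2508*exp(3*v) + 6.5186*exp(2*v) - 0.58*exp(v) + 6.538)*exp(v)/(2.4649*exp(6*v) - 0.785*exp(5*v) - 7.5991*exp(4*v) + 8.1908*exp(3*v) + 4.8436*exp(2*v) - 10.8336*exp(v) + 4.9284)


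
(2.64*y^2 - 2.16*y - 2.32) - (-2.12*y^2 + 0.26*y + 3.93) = 4.76*y^2 - 2.42*y - 6.25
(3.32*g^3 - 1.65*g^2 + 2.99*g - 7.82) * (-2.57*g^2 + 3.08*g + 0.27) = -8.5324*g^5 + 14.4661*g^4 - 11.8699*g^3 + 28.8611*g^2 - 23.2783*g - 2.1114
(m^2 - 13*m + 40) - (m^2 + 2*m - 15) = 55 - 15*m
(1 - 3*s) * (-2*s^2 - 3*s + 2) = 6*s^3 + 7*s^2 - 9*s + 2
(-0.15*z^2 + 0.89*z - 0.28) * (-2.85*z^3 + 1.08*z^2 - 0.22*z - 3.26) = 0.4275*z^5 - 2.6985*z^4 + 1.7922*z^3 - 0.00920000000000015*z^2 - 2.8398*z + 0.9128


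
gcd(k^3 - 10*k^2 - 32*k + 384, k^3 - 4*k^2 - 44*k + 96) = k^2 - 2*k - 48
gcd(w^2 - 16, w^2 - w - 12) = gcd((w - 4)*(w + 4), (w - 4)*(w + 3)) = w - 4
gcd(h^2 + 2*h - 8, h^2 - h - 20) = h + 4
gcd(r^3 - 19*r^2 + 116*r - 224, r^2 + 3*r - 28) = r - 4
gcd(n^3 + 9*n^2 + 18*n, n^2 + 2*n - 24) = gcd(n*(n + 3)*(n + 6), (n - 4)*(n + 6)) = n + 6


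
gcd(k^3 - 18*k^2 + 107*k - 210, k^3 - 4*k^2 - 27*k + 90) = k - 6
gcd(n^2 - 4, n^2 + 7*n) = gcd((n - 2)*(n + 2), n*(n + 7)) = 1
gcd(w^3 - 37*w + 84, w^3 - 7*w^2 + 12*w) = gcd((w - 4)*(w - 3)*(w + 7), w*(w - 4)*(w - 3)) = w^2 - 7*w + 12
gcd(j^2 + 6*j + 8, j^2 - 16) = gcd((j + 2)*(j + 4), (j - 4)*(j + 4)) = j + 4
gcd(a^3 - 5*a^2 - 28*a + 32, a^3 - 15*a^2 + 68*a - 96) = a - 8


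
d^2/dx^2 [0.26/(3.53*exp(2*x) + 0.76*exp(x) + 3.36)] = (-(3.6712*exp(x) + 0.1976)*(3.53*exp(2*x) + 0.76*exp(x) + 3.36) + 0.26*(7.06*exp(x) + 0.76)*(14.12*exp(x) + 1.52)*exp(x))*exp(x)/(3.53*exp(2*x) + 0.76*exp(x) + 3.36)^3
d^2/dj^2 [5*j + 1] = 0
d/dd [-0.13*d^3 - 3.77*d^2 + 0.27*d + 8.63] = -0.39*d^2 - 7.54*d + 0.27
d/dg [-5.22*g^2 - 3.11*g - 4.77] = -10.44*g - 3.11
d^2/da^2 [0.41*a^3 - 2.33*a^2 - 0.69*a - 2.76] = 2.46*a - 4.66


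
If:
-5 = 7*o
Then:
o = -5/7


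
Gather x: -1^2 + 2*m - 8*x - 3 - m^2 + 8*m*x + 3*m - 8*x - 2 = -m^2 + 5*m + x*(8*m - 16) - 6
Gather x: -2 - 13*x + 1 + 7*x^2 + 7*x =7*x^2 - 6*x - 1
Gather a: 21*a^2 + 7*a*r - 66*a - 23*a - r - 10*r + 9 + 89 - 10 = 21*a^2 + a*(7*r - 89) - 11*r + 88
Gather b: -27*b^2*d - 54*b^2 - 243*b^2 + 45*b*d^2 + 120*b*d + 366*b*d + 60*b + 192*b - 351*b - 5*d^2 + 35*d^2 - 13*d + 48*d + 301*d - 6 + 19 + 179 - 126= b^2*(-27*d - 297) + b*(45*d^2 + 486*d - 99) + 30*d^2 + 336*d + 66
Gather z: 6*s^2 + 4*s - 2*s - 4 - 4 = 6*s^2 + 2*s - 8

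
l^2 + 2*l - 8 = (l - 2)*(l + 4)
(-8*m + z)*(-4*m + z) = 32*m^2 - 12*m*z + z^2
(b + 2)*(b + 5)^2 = b^3 + 12*b^2 + 45*b + 50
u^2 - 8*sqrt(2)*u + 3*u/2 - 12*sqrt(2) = (u + 3/2)*(u - 8*sqrt(2))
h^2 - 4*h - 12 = (h - 6)*(h + 2)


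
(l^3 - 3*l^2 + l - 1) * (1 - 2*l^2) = -2*l^5 + 6*l^4 - l^3 - l^2 + l - 1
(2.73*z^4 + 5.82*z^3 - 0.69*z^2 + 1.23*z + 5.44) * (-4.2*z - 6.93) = -11.466*z^5 - 43.3629*z^4 - 37.4346*z^3 - 0.384300000000001*z^2 - 31.3719*z - 37.6992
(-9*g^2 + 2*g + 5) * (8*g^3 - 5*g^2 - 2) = -72*g^5 + 61*g^4 + 30*g^3 - 7*g^2 - 4*g - 10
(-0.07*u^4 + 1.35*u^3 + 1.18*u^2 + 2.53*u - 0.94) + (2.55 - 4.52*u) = -0.07*u^4 + 1.35*u^3 + 1.18*u^2 - 1.99*u + 1.61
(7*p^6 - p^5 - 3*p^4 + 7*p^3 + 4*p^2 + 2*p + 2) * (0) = 0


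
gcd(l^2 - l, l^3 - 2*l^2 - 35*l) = l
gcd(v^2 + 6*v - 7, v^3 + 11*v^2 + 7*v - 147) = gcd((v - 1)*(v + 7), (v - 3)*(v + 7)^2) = v + 7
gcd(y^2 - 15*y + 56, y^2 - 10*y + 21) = y - 7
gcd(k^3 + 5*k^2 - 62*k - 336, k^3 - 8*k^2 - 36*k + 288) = k^2 - 2*k - 48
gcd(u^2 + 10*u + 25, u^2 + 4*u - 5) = u + 5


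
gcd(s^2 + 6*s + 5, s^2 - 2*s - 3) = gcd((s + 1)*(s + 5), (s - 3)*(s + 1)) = s + 1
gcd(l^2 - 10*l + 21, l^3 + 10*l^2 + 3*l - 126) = l - 3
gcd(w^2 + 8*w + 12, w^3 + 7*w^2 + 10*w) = w + 2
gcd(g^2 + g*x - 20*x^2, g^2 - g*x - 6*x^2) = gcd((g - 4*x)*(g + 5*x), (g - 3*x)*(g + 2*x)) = 1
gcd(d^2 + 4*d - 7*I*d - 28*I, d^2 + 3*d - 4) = d + 4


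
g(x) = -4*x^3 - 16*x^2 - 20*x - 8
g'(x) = -12*x^2 - 32*x - 20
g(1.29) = -69.01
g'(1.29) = -81.25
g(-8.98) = 1777.96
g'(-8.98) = -700.32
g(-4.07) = 78.04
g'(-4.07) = -88.54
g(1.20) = -61.95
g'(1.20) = -75.68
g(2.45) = -211.86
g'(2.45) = -170.43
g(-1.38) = -0.36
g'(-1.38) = 1.31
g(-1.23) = -0.16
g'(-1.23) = 1.21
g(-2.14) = 0.73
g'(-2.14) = -6.48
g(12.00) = -9464.00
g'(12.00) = -2132.00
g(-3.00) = 16.00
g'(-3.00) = -32.00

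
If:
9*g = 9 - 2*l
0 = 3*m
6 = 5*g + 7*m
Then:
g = 6/5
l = -9/10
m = 0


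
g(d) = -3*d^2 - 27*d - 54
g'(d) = -6*d - 27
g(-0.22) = -48.21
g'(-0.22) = -25.68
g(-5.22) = 5.19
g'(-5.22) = 4.32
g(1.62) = -105.61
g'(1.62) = -36.72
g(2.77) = -151.81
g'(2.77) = -43.62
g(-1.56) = -19.18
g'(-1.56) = -17.64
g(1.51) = -101.61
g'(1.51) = -36.06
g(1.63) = -105.98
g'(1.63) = -36.78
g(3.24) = -172.97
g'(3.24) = -46.44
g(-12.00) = -162.00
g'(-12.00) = 45.00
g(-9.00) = -54.00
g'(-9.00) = 27.00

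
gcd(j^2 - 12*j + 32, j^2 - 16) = j - 4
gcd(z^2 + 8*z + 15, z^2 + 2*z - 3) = z + 3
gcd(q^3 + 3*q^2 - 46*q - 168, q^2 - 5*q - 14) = q - 7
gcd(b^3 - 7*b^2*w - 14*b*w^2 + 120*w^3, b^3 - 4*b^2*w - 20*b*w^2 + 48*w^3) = -b^2 + 2*b*w + 24*w^2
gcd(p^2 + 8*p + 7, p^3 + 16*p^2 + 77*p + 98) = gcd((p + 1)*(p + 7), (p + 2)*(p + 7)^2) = p + 7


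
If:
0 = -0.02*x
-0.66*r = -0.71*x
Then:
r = 0.00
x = 0.00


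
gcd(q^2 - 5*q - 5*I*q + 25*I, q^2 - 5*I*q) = q - 5*I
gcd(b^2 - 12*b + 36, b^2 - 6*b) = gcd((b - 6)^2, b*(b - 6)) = b - 6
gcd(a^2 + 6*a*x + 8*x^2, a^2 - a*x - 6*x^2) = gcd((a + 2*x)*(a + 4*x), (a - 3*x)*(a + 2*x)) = a + 2*x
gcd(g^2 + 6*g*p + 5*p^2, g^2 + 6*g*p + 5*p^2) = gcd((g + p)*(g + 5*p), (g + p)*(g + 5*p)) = g^2 + 6*g*p + 5*p^2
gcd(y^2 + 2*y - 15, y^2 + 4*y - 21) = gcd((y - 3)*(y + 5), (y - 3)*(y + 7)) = y - 3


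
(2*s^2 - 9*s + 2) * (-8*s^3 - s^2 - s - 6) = -16*s^5 + 70*s^4 - 9*s^3 - 5*s^2 + 52*s - 12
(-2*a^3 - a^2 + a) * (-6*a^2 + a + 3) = 12*a^5 + 4*a^4 - 13*a^3 - 2*a^2 + 3*a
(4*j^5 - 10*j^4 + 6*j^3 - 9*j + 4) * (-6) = -24*j^5 + 60*j^4 - 36*j^3 + 54*j - 24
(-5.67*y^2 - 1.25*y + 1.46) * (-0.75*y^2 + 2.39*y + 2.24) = 4.2525*y^4 - 12.6138*y^3 - 16.7833*y^2 + 0.6894*y + 3.2704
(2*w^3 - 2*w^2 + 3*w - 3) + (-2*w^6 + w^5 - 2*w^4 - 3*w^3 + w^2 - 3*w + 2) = -2*w^6 + w^5 - 2*w^4 - w^3 - w^2 - 1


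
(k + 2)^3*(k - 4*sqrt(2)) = k^4 - 4*sqrt(2)*k^3 + 6*k^3 - 24*sqrt(2)*k^2 + 12*k^2 - 48*sqrt(2)*k + 8*k - 32*sqrt(2)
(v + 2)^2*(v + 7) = v^3 + 11*v^2 + 32*v + 28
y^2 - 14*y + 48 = (y - 8)*(y - 6)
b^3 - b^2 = b^2*(b - 1)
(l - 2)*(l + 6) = l^2 + 4*l - 12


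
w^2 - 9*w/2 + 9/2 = (w - 3)*(w - 3/2)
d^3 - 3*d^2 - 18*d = d*(d - 6)*(d + 3)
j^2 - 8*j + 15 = (j - 5)*(j - 3)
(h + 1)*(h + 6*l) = h^2 + 6*h*l + h + 6*l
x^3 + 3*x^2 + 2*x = x*(x + 1)*(x + 2)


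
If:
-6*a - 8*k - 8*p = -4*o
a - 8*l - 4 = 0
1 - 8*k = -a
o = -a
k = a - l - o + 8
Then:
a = -67/14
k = -53/112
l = -123/112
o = 67/14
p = 723/112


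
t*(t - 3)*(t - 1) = t^3 - 4*t^2 + 3*t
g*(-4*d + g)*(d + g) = -4*d^2*g - 3*d*g^2 + g^3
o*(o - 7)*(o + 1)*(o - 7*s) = o^4 - 7*o^3*s - 6*o^3 + 42*o^2*s - 7*o^2 + 49*o*s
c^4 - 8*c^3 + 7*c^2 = c^2*(c - 7)*(c - 1)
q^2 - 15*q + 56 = (q - 8)*(q - 7)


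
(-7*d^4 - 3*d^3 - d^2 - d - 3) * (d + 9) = -7*d^5 - 66*d^4 - 28*d^3 - 10*d^2 - 12*d - 27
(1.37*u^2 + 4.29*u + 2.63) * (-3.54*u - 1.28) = -4.8498*u^3 - 16.9402*u^2 - 14.8014*u - 3.3664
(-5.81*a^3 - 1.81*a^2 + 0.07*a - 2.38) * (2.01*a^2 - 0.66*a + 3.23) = -11.6781*a^5 + 0.1965*a^4 - 17.431*a^3 - 10.6763*a^2 + 1.7969*a - 7.6874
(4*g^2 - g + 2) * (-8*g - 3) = -32*g^3 - 4*g^2 - 13*g - 6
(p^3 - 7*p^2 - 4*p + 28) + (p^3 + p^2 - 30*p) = 2*p^3 - 6*p^2 - 34*p + 28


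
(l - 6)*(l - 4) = l^2 - 10*l + 24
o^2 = o^2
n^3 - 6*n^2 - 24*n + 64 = (n - 8)*(n - 2)*(n + 4)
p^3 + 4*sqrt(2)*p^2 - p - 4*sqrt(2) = (p - 1)*(p + 1)*(p + 4*sqrt(2))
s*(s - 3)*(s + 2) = s^3 - s^2 - 6*s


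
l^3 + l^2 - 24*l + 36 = (l - 3)*(l - 2)*(l + 6)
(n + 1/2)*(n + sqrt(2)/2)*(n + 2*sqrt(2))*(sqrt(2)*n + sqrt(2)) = sqrt(2)*n^4 + 3*sqrt(2)*n^3/2 + 5*n^3 + 5*sqrt(2)*n^2/2 + 15*n^2/2 + 5*n/2 + 3*sqrt(2)*n + sqrt(2)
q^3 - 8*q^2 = q^2*(q - 8)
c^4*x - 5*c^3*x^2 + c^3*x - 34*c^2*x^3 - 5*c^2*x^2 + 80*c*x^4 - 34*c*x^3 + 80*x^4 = (c - 8*x)*(c - 2*x)*(c + 5*x)*(c*x + x)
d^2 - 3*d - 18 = (d - 6)*(d + 3)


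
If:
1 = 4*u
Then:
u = 1/4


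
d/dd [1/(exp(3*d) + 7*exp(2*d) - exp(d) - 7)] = (-3*exp(2*d) - 14*exp(d) + 1)*exp(d)/(exp(3*d) + 7*exp(2*d) - exp(d) - 7)^2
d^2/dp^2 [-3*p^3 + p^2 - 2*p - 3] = 2 - 18*p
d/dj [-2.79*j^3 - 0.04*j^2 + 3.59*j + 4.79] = -8.37*j^2 - 0.08*j + 3.59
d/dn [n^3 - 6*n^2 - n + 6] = 3*n^2 - 12*n - 1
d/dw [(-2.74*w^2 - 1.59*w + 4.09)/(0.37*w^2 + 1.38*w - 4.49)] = (-3.1929*w^2 + 21.5786*w + 1.4949)/(0.1369*w^4 + 1.0212*w^3 - 1.4182*w^2 - 12.3924*w + 20.1601)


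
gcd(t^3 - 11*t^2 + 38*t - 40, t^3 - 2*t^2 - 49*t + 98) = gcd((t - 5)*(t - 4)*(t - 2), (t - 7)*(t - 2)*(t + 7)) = t - 2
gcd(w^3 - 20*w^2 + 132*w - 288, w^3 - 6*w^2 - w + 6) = w - 6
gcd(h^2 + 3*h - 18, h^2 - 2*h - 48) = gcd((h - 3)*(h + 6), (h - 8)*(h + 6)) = h + 6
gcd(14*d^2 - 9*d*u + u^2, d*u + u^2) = 1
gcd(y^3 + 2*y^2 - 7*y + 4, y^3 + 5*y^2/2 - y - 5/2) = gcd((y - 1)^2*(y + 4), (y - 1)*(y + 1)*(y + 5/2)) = y - 1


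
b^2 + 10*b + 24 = (b + 4)*(b + 6)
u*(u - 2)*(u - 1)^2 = u^4 - 4*u^3 + 5*u^2 - 2*u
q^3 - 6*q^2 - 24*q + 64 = (q - 8)*(q - 2)*(q + 4)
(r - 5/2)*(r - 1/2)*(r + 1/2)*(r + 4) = r^4 + 3*r^3/2 - 41*r^2/4 - 3*r/8 + 5/2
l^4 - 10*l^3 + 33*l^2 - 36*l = l*(l - 4)*(l - 3)^2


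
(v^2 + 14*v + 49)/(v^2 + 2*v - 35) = (v + 7)/(v - 5)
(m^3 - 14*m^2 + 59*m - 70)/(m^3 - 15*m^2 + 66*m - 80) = (m - 7)/(m - 8)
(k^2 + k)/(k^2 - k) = (k + 1)/(k - 1)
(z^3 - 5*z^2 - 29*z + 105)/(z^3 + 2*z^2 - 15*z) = (z - 7)/z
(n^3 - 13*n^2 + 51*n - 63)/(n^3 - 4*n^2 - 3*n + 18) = (n - 7)/(n + 2)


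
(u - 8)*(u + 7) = u^2 - u - 56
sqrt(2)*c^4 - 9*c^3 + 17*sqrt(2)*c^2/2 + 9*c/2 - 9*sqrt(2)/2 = (c - 3*sqrt(2))*(c - 3*sqrt(2)/2)*(c - sqrt(2)/2)*(sqrt(2)*c + 1)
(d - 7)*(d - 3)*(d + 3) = d^3 - 7*d^2 - 9*d + 63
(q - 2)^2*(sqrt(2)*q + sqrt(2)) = sqrt(2)*q^3 - 3*sqrt(2)*q^2 + 4*sqrt(2)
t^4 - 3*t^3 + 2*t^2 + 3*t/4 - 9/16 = (t - 3/2)^2*(t - 1/2)*(t + 1/2)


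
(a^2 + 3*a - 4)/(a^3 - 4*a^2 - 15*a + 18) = (a + 4)/(a^2 - 3*a - 18)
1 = 1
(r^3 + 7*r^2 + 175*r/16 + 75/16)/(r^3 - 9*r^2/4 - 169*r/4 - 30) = (r + 5/4)/(r - 8)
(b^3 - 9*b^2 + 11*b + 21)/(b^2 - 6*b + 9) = (b^2 - 6*b - 7)/(b - 3)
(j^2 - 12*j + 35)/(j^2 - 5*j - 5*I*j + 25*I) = (j - 7)/(j - 5*I)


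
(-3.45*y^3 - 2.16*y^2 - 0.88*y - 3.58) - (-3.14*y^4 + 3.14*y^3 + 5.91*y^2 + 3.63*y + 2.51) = 3.14*y^4 - 6.59*y^3 - 8.07*y^2 - 4.51*y - 6.09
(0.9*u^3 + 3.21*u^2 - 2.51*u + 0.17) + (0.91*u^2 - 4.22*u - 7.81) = 0.9*u^3 + 4.12*u^2 - 6.73*u - 7.64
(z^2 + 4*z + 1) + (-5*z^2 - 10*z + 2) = -4*z^2 - 6*z + 3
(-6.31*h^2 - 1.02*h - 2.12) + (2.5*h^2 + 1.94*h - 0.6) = -3.81*h^2 + 0.92*h - 2.72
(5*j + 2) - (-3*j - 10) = 8*j + 12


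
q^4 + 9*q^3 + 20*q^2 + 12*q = q*(q + 1)*(q + 2)*(q + 6)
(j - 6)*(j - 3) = j^2 - 9*j + 18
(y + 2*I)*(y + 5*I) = y^2 + 7*I*y - 10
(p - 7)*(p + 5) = p^2 - 2*p - 35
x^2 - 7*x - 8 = (x - 8)*(x + 1)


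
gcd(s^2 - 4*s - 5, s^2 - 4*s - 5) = s^2 - 4*s - 5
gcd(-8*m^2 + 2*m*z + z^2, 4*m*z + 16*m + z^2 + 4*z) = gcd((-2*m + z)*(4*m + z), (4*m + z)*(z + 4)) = 4*m + z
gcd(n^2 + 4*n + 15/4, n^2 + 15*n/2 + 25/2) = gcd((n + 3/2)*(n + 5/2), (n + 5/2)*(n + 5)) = n + 5/2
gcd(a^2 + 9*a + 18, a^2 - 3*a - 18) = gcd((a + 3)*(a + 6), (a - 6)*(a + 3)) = a + 3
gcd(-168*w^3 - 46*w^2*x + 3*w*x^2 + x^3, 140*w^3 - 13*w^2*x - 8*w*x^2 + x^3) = -28*w^2 - 3*w*x + x^2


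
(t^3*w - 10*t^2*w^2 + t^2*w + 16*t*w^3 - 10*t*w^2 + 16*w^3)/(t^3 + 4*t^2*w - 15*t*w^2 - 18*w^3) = w*(t^3 - 10*t^2*w + t^2 + 16*t*w^2 - 10*t*w + 16*w^2)/(t^3 + 4*t^2*w - 15*t*w^2 - 18*w^3)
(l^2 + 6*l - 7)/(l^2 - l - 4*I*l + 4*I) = (l + 7)/(l - 4*I)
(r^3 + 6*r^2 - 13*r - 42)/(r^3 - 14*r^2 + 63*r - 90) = (r^2 + 9*r + 14)/(r^2 - 11*r + 30)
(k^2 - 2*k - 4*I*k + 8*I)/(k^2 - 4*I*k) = (k - 2)/k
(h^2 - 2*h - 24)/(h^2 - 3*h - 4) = (-h^2 + 2*h + 24)/(-h^2 + 3*h + 4)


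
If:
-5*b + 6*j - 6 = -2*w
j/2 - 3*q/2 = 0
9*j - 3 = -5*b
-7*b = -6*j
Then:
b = 6/31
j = 7/31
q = 7/93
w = 87/31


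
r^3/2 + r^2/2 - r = r*(r/2 + 1)*(r - 1)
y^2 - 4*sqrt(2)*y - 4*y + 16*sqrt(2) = (y - 4)*(y - 4*sqrt(2))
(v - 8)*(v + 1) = v^2 - 7*v - 8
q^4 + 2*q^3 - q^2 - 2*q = q*(q - 1)*(q + 1)*(q + 2)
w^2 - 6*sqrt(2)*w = w*(w - 6*sqrt(2))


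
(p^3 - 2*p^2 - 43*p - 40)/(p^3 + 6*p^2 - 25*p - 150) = (p^2 - 7*p - 8)/(p^2 + p - 30)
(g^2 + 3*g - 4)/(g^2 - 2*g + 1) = (g + 4)/(g - 1)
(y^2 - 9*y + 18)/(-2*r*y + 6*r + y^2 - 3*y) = (y - 6)/(-2*r + y)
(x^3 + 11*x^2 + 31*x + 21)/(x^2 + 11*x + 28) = (x^2 + 4*x + 3)/(x + 4)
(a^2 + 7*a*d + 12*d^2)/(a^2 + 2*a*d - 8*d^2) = (a + 3*d)/(a - 2*d)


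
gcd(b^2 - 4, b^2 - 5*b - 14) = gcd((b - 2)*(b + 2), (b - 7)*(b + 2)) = b + 2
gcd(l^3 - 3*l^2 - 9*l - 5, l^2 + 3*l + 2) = l + 1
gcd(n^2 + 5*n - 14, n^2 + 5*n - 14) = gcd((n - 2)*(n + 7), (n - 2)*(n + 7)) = n^2 + 5*n - 14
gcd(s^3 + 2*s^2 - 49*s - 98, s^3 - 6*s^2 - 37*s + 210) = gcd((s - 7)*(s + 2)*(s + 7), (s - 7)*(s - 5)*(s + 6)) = s - 7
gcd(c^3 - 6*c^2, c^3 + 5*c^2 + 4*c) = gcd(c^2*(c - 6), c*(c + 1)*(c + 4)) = c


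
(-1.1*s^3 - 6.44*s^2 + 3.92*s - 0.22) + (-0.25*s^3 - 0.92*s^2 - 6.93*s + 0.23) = -1.35*s^3 - 7.36*s^2 - 3.01*s + 0.01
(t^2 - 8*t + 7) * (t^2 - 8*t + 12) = t^4 - 16*t^3 + 83*t^2 - 152*t + 84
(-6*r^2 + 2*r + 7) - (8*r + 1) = -6*r^2 - 6*r + 6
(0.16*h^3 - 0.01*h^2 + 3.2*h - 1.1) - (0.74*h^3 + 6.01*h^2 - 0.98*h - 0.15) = -0.58*h^3 - 6.02*h^2 + 4.18*h - 0.95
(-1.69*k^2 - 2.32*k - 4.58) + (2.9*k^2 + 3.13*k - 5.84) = 1.21*k^2 + 0.81*k - 10.42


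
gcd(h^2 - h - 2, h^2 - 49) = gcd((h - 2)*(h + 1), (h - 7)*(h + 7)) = 1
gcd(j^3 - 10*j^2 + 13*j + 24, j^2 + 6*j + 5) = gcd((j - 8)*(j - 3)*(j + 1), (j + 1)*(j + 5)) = j + 1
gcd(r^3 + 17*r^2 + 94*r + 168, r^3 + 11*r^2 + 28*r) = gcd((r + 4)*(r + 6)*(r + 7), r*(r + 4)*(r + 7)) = r^2 + 11*r + 28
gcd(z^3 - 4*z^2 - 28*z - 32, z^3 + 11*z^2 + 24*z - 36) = 1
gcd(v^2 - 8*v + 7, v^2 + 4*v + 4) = 1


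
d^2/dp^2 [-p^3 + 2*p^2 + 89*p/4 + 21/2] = 4 - 6*p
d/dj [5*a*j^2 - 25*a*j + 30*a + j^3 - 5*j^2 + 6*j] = 10*a*j - 25*a + 3*j^2 - 10*j + 6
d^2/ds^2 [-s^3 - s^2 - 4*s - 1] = -6*s - 2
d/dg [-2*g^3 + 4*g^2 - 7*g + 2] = -6*g^2 + 8*g - 7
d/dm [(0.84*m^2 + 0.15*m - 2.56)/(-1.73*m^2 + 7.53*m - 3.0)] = (6.5847*m^2 - 13.8976*m + 18.8268)/(2.9929*m^4 - 26.0538*m^3 + 67.0809*m^2 - 45.18*m + 9.0)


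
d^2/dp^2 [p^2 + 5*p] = 2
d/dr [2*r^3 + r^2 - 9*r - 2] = 6*r^2 + 2*r - 9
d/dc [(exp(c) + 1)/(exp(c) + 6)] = 5*exp(c)/(exp(c) + 6)^2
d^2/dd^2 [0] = 0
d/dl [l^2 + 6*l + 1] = 2*l + 6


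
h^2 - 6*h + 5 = (h - 5)*(h - 1)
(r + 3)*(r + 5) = r^2 + 8*r + 15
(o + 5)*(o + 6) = o^2 + 11*o + 30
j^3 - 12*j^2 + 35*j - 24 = (j - 8)*(j - 3)*(j - 1)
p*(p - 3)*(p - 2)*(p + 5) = p^4 - 19*p^2 + 30*p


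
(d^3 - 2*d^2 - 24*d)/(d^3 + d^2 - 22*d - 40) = d*(d - 6)/(d^2 - 3*d - 10)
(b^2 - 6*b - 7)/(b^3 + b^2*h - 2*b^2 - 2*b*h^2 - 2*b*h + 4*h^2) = (b^2 - 6*b - 7)/(b^3 + b^2*h - 2*b^2 - 2*b*h^2 - 2*b*h + 4*h^2)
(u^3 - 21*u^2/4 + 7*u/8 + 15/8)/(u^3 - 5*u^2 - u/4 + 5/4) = (4*u - 3)/(2*(2*u - 1))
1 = 1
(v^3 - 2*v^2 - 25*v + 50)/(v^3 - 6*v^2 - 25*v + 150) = (v - 2)/(v - 6)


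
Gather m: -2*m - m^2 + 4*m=-m^2 + 2*m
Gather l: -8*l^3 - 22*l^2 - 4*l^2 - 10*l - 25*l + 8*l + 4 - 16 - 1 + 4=-8*l^3 - 26*l^2 - 27*l - 9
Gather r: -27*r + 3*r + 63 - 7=56 - 24*r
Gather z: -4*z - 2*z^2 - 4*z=-2*z^2 - 8*z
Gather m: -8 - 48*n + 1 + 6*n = -42*n - 7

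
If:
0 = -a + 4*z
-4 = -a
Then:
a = 4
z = 1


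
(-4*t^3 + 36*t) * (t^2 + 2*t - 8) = -4*t^5 - 8*t^4 + 68*t^3 + 72*t^2 - 288*t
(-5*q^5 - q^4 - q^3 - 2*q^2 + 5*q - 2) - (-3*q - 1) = -5*q^5 - q^4 - q^3 - 2*q^2 + 8*q - 1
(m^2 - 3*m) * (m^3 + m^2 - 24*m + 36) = m^5 - 2*m^4 - 27*m^3 + 108*m^2 - 108*m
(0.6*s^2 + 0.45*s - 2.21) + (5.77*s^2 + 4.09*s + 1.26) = 6.37*s^2 + 4.54*s - 0.95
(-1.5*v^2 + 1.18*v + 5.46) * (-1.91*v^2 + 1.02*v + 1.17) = 2.865*v^4 - 3.7838*v^3 - 10.98*v^2 + 6.9498*v + 6.3882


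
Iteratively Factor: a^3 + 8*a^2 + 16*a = (a + 4)*(a^2 + 4*a) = (a + 4)^2*(a)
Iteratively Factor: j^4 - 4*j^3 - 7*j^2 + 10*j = (j)*(j^3 - 4*j^2 - 7*j + 10) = j*(j - 1)*(j^2 - 3*j - 10) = j*(j - 5)*(j - 1)*(j + 2)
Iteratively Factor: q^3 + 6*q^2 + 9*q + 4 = (q + 1)*(q^2 + 5*q + 4) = (q + 1)*(q + 4)*(q + 1)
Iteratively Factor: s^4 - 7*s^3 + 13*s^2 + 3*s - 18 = (s - 3)*(s^3 - 4*s^2 + s + 6) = (s - 3)^2*(s^2 - s - 2) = (s - 3)^2*(s + 1)*(s - 2)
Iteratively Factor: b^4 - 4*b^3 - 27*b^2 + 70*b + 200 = (b - 5)*(b^3 + b^2 - 22*b - 40) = (b - 5)*(b + 2)*(b^2 - b - 20) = (b - 5)^2*(b + 2)*(b + 4)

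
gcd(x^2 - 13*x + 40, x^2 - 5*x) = x - 5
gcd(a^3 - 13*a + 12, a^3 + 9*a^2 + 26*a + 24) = a + 4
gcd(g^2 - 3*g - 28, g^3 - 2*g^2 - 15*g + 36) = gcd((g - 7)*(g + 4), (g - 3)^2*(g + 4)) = g + 4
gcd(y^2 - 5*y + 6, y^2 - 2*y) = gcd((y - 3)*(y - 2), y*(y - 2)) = y - 2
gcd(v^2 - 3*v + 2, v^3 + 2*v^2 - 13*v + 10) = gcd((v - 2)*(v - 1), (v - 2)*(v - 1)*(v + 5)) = v^2 - 3*v + 2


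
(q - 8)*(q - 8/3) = q^2 - 32*q/3 + 64/3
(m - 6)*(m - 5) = m^2 - 11*m + 30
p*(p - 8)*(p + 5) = p^3 - 3*p^2 - 40*p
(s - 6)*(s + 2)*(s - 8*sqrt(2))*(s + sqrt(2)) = s^4 - 7*sqrt(2)*s^3 - 4*s^3 - 28*s^2 + 28*sqrt(2)*s^2 + 64*s + 84*sqrt(2)*s + 192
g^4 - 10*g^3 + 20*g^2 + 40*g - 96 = (g - 6)*(g - 4)*(g - 2)*(g + 2)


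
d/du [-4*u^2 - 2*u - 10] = -8*u - 2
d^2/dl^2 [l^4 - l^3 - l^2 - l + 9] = 12*l^2 - 6*l - 2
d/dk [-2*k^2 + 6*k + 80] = 6 - 4*k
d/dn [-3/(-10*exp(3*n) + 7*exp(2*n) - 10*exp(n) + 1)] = (-90*exp(2*n) + 42*exp(n) - 30)*exp(n)/(10*exp(3*n) - 7*exp(2*n) + 10*exp(n) - 1)^2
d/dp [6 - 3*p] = -3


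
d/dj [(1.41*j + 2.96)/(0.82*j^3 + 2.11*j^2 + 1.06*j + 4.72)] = (-2.3124*j^3 - 10.2567*j^2 - 12.4912*j + 3.5176)/(0.6724*j^6 + 3.4604*j^5 + 6.1905*j^4 + 12.214*j^3 + 21.042*j^2 + 10.0064*j + 22.2784)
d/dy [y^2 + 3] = 2*y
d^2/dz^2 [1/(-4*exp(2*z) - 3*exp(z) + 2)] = (-2*(8*exp(z) + 3)^2*exp(z) + (16*exp(z) + 3)*(4*exp(2*z) + 3*exp(z) - 2))*exp(z)/(4*exp(2*z) + 3*exp(z) - 2)^3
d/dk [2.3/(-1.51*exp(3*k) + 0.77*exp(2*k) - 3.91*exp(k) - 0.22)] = (10.419*exp(2*k) - 3.542*exp(k) + 8.993)*exp(k)/(1.51*exp(3*k) - 0.77*exp(2*k) + 3.91*exp(k) + 0.22)^2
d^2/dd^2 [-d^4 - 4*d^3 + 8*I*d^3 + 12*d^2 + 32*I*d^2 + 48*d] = -12*d^2 + d*(-24 + 48*I) + 24 + 64*I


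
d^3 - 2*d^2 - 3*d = d*(d - 3)*(d + 1)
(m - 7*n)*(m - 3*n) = m^2 - 10*m*n + 21*n^2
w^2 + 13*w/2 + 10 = (w + 5/2)*(w + 4)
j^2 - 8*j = j*(j - 8)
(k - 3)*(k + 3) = k^2 - 9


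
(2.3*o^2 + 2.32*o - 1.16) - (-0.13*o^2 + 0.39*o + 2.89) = 2.43*o^2 + 1.93*o - 4.05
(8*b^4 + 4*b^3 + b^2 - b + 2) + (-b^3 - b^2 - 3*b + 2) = 8*b^4 + 3*b^3 - 4*b + 4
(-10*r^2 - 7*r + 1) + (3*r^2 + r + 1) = -7*r^2 - 6*r + 2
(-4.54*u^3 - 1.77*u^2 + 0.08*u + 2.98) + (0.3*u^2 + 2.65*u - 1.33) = -4.54*u^3 - 1.47*u^2 + 2.73*u + 1.65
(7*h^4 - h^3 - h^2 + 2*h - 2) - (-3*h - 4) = 7*h^4 - h^3 - h^2 + 5*h + 2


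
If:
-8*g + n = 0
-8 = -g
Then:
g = 8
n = 64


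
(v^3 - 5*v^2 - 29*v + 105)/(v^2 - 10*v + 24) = (v^3 - 5*v^2 - 29*v + 105)/(v^2 - 10*v + 24)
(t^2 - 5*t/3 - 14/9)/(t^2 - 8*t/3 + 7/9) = (3*t + 2)/(3*t - 1)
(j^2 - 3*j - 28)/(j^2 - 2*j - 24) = (j - 7)/(j - 6)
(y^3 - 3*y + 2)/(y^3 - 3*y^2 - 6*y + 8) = (y - 1)/(y - 4)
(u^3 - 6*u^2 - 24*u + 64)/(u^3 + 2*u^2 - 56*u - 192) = (u - 2)/(u + 6)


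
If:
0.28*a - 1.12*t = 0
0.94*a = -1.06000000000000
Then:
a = -1.13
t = -0.28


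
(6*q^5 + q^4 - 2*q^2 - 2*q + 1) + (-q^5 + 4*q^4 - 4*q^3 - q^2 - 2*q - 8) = 5*q^5 + 5*q^4 - 4*q^3 - 3*q^2 - 4*q - 7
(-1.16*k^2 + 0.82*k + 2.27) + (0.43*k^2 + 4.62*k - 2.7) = -0.73*k^2 + 5.44*k - 0.43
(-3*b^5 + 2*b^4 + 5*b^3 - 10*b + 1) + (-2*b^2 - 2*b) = -3*b^5 + 2*b^4 + 5*b^3 - 2*b^2 - 12*b + 1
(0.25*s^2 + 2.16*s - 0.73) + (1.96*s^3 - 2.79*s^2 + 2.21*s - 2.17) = 1.96*s^3 - 2.54*s^2 + 4.37*s - 2.9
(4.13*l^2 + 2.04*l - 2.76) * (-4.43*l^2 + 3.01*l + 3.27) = -18.2959*l^4 + 3.3941*l^3 + 31.8723*l^2 - 1.6368*l - 9.0252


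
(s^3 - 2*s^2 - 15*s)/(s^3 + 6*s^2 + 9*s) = (s - 5)/(s + 3)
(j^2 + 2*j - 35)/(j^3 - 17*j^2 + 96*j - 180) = (j + 7)/(j^2 - 12*j + 36)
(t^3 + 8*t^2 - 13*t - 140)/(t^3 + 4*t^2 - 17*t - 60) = (t + 7)/(t + 3)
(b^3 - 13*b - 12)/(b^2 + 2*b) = (b^3 - 13*b - 12)/(b*(b + 2))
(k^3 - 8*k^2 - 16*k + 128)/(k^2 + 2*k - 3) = (k^3 - 8*k^2 - 16*k + 128)/(k^2 + 2*k - 3)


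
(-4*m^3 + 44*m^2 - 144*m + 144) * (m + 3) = -4*m^4 + 32*m^3 - 12*m^2 - 288*m + 432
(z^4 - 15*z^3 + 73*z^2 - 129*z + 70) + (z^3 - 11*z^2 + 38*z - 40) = z^4 - 14*z^3 + 62*z^2 - 91*z + 30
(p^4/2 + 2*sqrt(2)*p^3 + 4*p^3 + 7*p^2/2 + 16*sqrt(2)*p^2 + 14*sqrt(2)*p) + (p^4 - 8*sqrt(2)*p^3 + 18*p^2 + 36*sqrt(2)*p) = 3*p^4/2 - 6*sqrt(2)*p^3 + 4*p^3 + 43*p^2/2 + 16*sqrt(2)*p^2 + 50*sqrt(2)*p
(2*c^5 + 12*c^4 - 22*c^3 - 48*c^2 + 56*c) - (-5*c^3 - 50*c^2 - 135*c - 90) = 2*c^5 + 12*c^4 - 17*c^3 + 2*c^2 + 191*c + 90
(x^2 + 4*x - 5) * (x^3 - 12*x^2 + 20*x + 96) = x^5 - 8*x^4 - 33*x^3 + 236*x^2 + 284*x - 480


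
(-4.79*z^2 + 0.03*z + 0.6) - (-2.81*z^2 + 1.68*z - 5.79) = -1.98*z^2 - 1.65*z + 6.39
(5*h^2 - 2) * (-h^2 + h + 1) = -5*h^4 + 5*h^3 + 7*h^2 - 2*h - 2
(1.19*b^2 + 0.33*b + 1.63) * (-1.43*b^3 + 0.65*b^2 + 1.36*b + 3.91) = -1.7017*b^5 + 0.3016*b^4 - 0.498*b^3 + 6.1612*b^2 + 3.5071*b + 6.3733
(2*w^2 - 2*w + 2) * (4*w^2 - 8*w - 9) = 8*w^4 - 24*w^3 + 6*w^2 + 2*w - 18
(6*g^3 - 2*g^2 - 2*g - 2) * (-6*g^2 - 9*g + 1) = -36*g^5 - 42*g^4 + 36*g^3 + 28*g^2 + 16*g - 2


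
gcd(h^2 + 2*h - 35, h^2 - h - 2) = 1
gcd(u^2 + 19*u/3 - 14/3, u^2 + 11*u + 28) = u + 7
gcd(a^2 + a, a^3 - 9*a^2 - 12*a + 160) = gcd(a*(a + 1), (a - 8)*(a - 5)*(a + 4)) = 1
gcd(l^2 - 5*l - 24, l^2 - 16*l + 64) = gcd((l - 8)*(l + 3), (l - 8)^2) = l - 8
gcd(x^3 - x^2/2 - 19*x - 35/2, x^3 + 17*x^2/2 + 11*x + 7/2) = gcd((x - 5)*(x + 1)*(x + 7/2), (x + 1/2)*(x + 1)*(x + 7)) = x + 1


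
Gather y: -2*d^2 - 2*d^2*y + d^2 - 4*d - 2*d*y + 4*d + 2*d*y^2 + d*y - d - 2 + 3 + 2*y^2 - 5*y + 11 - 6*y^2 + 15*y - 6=-d^2 - d + y^2*(2*d - 4) + y*(-2*d^2 - d + 10) + 6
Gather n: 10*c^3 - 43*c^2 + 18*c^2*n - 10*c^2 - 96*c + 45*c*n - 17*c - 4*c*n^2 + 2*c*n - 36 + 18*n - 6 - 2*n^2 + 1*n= 10*c^3 - 53*c^2 - 113*c + n^2*(-4*c - 2) + n*(18*c^2 + 47*c + 19) - 42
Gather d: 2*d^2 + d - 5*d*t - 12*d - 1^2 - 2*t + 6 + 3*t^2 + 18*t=2*d^2 + d*(-5*t - 11) + 3*t^2 + 16*t + 5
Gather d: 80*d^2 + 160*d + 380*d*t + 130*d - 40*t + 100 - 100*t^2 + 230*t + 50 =80*d^2 + d*(380*t + 290) - 100*t^2 + 190*t + 150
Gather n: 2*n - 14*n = -12*n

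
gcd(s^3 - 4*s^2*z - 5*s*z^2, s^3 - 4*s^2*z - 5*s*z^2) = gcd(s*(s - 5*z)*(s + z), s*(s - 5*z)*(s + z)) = -s^3 + 4*s^2*z + 5*s*z^2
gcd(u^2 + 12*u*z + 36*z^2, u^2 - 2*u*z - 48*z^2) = u + 6*z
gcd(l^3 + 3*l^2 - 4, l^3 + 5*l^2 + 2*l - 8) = l^2 + l - 2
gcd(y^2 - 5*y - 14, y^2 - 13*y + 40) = 1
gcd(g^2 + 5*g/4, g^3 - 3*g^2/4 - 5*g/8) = g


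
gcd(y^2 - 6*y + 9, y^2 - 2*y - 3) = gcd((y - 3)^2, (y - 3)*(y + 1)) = y - 3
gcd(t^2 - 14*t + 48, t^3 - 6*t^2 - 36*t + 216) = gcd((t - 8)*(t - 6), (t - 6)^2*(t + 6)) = t - 6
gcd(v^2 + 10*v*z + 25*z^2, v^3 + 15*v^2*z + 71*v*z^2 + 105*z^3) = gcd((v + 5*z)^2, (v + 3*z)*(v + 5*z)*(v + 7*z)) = v + 5*z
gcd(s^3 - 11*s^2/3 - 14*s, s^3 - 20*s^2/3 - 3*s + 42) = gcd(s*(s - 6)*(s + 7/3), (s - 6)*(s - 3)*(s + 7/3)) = s^2 - 11*s/3 - 14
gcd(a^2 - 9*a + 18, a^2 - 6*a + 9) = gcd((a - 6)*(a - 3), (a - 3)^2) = a - 3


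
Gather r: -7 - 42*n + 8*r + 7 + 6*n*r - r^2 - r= -42*n - r^2 + r*(6*n + 7)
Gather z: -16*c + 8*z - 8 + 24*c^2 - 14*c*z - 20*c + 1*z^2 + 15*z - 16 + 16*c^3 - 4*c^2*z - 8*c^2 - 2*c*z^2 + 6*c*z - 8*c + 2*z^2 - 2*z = 16*c^3 + 16*c^2 - 44*c + z^2*(3 - 2*c) + z*(-4*c^2 - 8*c + 21) - 24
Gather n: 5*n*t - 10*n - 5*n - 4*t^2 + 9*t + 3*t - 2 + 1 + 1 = n*(5*t - 15) - 4*t^2 + 12*t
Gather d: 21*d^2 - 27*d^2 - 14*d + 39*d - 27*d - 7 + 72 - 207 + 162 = -6*d^2 - 2*d + 20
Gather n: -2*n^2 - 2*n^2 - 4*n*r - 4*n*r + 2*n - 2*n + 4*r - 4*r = -4*n^2 - 8*n*r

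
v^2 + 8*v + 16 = (v + 4)^2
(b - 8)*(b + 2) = b^2 - 6*b - 16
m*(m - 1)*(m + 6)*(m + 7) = m^4 + 12*m^3 + 29*m^2 - 42*m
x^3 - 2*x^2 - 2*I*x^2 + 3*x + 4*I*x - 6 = (x - 2)*(x - 3*I)*(x + I)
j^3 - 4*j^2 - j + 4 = (j - 4)*(j - 1)*(j + 1)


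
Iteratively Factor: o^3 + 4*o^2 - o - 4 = (o + 4)*(o^2 - 1) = (o + 1)*(o + 4)*(o - 1)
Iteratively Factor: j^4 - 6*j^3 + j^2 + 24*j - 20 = (j - 1)*(j^3 - 5*j^2 - 4*j + 20) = (j - 2)*(j - 1)*(j^2 - 3*j - 10) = (j - 5)*(j - 2)*(j - 1)*(j + 2)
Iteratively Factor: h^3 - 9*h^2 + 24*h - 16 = (h - 1)*(h^2 - 8*h + 16) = (h - 4)*(h - 1)*(h - 4)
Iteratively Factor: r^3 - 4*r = (r + 2)*(r^2 - 2*r) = r*(r + 2)*(r - 2)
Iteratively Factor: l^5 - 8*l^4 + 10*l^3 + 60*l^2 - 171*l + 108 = (l - 3)*(l^4 - 5*l^3 - 5*l^2 + 45*l - 36) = (l - 3)*(l + 3)*(l^3 - 8*l^2 + 19*l - 12) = (l - 3)^2*(l + 3)*(l^2 - 5*l + 4) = (l - 4)*(l - 3)^2*(l + 3)*(l - 1)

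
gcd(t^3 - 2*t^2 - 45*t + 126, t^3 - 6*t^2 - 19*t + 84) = t - 3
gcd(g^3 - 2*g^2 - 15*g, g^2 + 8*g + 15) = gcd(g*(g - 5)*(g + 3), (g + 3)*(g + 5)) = g + 3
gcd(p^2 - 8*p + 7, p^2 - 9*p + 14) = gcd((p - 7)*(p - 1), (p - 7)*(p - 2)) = p - 7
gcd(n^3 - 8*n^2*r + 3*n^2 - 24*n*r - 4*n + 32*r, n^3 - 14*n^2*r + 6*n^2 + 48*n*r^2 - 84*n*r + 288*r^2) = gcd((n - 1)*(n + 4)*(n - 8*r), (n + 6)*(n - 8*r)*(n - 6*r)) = -n + 8*r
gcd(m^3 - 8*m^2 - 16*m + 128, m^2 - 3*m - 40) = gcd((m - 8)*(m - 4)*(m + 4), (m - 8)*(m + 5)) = m - 8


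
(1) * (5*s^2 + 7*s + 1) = 5*s^2 + 7*s + 1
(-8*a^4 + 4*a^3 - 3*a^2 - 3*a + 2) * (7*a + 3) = -56*a^5 + 4*a^4 - 9*a^3 - 30*a^2 + 5*a + 6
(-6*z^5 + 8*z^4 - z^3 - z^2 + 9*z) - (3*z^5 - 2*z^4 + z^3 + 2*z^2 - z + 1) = -9*z^5 + 10*z^4 - 2*z^3 - 3*z^2 + 10*z - 1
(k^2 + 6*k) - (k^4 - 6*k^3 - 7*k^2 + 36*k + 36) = -k^4 + 6*k^3 + 8*k^2 - 30*k - 36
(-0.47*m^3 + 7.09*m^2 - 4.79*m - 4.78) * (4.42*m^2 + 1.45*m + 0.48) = -2.0774*m^5 + 30.6563*m^4 - 11.1169*m^3 - 24.6699*m^2 - 9.2302*m - 2.2944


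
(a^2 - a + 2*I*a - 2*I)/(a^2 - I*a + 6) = (a - 1)/(a - 3*I)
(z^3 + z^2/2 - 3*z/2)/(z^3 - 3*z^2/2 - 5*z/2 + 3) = z/(z - 2)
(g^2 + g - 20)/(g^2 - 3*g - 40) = (g - 4)/(g - 8)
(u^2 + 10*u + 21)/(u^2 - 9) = (u + 7)/(u - 3)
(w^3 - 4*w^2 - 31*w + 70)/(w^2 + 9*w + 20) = (w^2 - 9*w + 14)/(w + 4)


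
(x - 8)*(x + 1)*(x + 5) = x^3 - 2*x^2 - 43*x - 40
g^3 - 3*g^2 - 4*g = g*(g - 4)*(g + 1)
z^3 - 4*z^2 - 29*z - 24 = (z - 8)*(z + 1)*(z + 3)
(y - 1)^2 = y^2 - 2*y + 1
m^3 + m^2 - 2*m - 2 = (m + 1)*(m - sqrt(2))*(m + sqrt(2))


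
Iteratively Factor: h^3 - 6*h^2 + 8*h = (h)*(h^2 - 6*h + 8) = h*(h - 4)*(h - 2)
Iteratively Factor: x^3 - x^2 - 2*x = (x - 2)*(x^2 + x) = (x - 2)*(x + 1)*(x)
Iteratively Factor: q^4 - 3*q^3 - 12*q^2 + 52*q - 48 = (q - 3)*(q^3 - 12*q + 16) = (q - 3)*(q - 2)*(q^2 + 2*q - 8) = (q - 3)*(q - 2)*(q + 4)*(q - 2)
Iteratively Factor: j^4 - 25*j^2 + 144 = (j + 4)*(j^3 - 4*j^2 - 9*j + 36) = (j - 4)*(j + 4)*(j^2 - 9) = (j - 4)*(j + 3)*(j + 4)*(j - 3)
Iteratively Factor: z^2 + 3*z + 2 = (z + 1)*(z + 2)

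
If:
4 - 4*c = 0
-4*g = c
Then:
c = 1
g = -1/4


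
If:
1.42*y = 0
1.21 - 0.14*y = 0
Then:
No Solution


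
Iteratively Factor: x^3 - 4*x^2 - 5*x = (x - 5)*(x^2 + x) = x*(x - 5)*(x + 1)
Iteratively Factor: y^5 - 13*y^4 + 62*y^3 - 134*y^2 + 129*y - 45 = (y - 3)*(y^4 - 10*y^3 + 32*y^2 - 38*y + 15) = (y - 5)*(y - 3)*(y^3 - 5*y^2 + 7*y - 3) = (y - 5)*(y - 3)^2*(y^2 - 2*y + 1) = (y - 5)*(y - 3)^2*(y - 1)*(y - 1)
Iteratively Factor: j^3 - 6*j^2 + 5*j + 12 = (j - 3)*(j^2 - 3*j - 4) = (j - 4)*(j - 3)*(j + 1)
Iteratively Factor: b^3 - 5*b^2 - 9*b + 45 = (b - 3)*(b^2 - 2*b - 15) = (b - 5)*(b - 3)*(b + 3)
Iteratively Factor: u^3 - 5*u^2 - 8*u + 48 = (u + 3)*(u^2 - 8*u + 16) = (u - 4)*(u + 3)*(u - 4)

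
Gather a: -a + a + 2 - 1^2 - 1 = 0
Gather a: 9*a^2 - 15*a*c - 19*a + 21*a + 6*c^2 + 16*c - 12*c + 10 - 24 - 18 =9*a^2 + a*(2 - 15*c) + 6*c^2 + 4*c - 32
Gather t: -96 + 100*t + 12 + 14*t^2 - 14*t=14*t^2 + 86*t - 84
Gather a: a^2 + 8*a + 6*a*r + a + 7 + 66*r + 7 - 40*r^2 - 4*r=a^2 + a*(6*r + 9) - 40*r^2 + 62*r + 14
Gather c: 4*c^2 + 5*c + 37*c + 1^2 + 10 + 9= 4*c^2 + 42*c + 20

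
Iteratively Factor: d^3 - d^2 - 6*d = (d - 3)*(d^2 + 2*d) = (d - 3)*(d + 2)*(d)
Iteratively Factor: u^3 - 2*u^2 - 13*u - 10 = (u + 2)*(u^2 - 4*u - 5) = (u - 5)*(u + 2)*(u + 1)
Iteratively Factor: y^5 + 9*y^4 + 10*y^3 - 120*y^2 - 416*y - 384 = (y + 2)*(y^4 + 7*y^3 - 4*y^2 - 112*y - 192) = (y + 2)*(y + 4)*(y^3 + 3*y^2 - 16*y - 48) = (y + 2)*(y + 3)*(y + 4)*(y^2 - 16) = (y + 2)*(y + 3)*(y + 4)^2*(y - 4)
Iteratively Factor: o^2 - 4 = (o + 2)*(o - 2)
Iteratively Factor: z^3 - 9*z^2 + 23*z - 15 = (z - 3)*(z^2 - 6*z + 5) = (z - 5)*(z - 3)*(z - 1)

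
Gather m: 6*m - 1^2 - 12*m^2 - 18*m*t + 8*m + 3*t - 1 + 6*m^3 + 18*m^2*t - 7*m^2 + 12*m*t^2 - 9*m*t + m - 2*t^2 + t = 6*m^3 + m^2*(18*t - 19) + m*(12*t^2 - 27*t + 15) - 2*t^2 + 4*t - 2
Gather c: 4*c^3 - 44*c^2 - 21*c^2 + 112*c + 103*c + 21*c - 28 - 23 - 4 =4*c^3 - 65*c^2 + 236*c - 55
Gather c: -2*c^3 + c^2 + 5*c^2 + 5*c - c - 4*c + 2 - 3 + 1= -2*c^3 + 6*c^2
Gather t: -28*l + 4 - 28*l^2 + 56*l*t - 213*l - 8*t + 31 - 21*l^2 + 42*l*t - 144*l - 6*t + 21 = -49*l^2 - 385*l + t*(98*l - 14) + 56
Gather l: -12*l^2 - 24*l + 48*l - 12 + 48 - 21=-12*l^2 + 24*l + 15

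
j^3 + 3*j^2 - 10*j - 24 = (j - 3)*(j + 2)*(j + 4)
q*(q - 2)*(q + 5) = q^3 + 3*q^2 - 10*q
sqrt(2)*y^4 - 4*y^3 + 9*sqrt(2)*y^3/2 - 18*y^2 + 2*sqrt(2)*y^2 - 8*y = y*(y + 4)*(y - 2*sqrt(2))*(sqrt(2)*y + sqrt(2)/2)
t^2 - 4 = (t - 2)*(t + 2)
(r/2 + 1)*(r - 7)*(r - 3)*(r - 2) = r^4/2 - 5*r^3 + 17*r^2/2 + 20*r - 42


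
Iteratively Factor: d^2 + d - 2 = (d + 2)*(d - 1)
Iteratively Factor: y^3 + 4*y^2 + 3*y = (y)*(y^2 + 4*y + 3) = y*(y + 3)*(y + 1)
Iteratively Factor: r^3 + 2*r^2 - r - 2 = (r + 1)*(r^2 + r - 2) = (r - 1)*(r + 1)*(r + 2)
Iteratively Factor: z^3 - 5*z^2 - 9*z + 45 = (z - 5)*(z^2 - 9) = (z - 5)*(z - 3)*(z + 3)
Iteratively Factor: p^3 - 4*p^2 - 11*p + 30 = (p - 2)*(p^2 - 2*p - 15) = (p - 2)*(p + 3)*(p - 5)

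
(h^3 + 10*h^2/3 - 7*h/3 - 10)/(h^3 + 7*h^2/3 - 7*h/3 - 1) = (3*h^2 + h - 10)/(3*h^2 - 2*h - 1)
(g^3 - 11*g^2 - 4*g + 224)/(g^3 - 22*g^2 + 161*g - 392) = (g + 4)/(g - 7)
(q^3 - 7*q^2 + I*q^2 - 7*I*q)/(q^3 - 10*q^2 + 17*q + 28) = q*(q + I)/(q^2 - 3*q - 4)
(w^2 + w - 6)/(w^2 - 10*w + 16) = (w + 3)/(w - 8)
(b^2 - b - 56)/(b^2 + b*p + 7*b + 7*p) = (b - 8)/(b + p)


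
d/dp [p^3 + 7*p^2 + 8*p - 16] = 3*p^2 + 14*p + 8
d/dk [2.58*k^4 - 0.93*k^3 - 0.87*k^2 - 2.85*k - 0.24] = 10.32*k^3 - 2.79*k^2 - 1.74*k - 2.85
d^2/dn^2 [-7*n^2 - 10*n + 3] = -14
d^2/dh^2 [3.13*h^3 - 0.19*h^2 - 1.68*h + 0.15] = 18.78*h - 0.38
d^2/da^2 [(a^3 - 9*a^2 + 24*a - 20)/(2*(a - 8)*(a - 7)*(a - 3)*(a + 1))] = (a^9 - 27*a^8 + 354*a^7 - 3438*a^6 + 26865*a^5 - 150915*a^4 + 555072*a^3 - 1255824*a^2 + 1593660*a - 892820)/(a^12 - 51*a^11 + 1116*a^10 - 13580*a^9 + 98958*a^8 - 425658*a^7 + 923156*a^6 - 123804*a^5 - 3417735*a^4 + 3865301*a^3 + 4765320*a^2 - 5673024*a - 4741632)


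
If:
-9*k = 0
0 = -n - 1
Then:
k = 0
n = -1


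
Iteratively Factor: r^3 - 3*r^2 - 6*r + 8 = (r - 1)*(r^2 - 2*r - 8) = (r - 4)*(r - 1)*(r + 2)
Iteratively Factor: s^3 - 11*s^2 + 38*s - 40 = (s - 2)*(s^2 - 9*s + 20) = (s - 5)*(s - 2)*(s - 4)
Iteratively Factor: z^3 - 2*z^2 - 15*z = (z)*(z^2 - 2*z - 15) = z*(z - 5)*(z + 3)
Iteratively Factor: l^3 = (l)*(l^2) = l^2*(l)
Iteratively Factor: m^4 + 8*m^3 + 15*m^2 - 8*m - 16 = (m + 1)*(m^3 + 7*m^2 + 8*m - 16) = (m + 1)*(m + 4)*(m^2 + 3*m - 4) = (m + 1)*(m + 4)^2*(m - 1)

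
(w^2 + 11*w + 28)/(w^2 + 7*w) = (w + 4)/w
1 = 1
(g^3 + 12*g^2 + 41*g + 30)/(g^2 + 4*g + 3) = (g^2 + 11*g + 30)/(g + 3)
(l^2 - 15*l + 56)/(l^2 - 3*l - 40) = (l - 7)/(l + 5)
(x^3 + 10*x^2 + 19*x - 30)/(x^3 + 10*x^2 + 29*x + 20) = (x^2 + 5*x - 6)/(x^2 + 5*x + 4)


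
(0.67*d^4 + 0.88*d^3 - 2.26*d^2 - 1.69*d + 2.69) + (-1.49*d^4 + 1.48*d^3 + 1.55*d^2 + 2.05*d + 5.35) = -0.82*d^4 + 2.36*d^3 - 0.71*d^2 + 0.36*d + 8.04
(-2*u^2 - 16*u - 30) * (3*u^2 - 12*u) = -6*u^4 - 24*u^3 + 102*u^2 + 360*u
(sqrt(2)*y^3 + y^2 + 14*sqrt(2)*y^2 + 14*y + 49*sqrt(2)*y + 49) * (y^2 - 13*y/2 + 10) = sqrt(2)*y^5 + y^4 + 15*sqrt(2)*y^4/2 - 32*sqrt(2)*y^3 + 15*y^3/2 - 357*sqrt(2)*y^2/2 - 32*y^2 - 357*y/2 + 490*sqrt(2)*y + 490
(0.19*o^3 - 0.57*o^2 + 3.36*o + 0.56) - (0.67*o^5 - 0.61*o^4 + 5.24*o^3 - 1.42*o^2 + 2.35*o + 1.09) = -0.67*o^5 + 0.61*o^4 - 5.05*o^3 + 0.85*o^2 + 1.01*o - 0.53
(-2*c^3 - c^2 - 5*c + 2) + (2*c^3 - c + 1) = -c^2 - 6*c + 3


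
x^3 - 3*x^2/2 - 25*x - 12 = (x - 6)*(x + 1/2)*(x + 4)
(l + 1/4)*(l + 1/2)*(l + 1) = l^3 + 7*l^2/4 + 7*l/8 + 1/8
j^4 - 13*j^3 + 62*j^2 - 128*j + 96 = (j - 4)^2*(j - 3)*(j - 2)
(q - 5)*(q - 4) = q^2 - 9*q + 20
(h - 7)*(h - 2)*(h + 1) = h^3 - 8*h^2 + 5*h + 14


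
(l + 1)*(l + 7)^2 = l^3 + 15*l^2 + 63*l + 49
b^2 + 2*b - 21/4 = (b - 3/2)*(b + 7/2)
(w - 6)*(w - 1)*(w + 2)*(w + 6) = w^4 + w^3 - 38*w^2 - 36*w + 72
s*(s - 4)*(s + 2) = s^3 - 2*s^2 - 8*s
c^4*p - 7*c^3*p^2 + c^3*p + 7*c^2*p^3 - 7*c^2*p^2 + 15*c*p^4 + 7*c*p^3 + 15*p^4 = (c - 5*p)*(c - 3*p)*(c + p)*(c*p + p)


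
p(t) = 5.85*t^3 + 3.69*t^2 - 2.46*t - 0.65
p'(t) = 17.55*t^2 + 7.38*t - 2.46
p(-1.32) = -4.43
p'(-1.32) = 18.38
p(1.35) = 17.15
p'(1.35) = 39.49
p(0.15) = -0.92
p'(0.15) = -0.96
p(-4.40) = -416.71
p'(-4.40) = 304.84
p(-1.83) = -19.64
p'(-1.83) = 42.81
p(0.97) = 5.77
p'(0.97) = 21.21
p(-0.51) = 0.79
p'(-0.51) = -1.66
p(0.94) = 5.16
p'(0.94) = 19.98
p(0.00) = -0.65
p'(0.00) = -2.46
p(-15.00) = -18877.25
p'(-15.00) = 3835.59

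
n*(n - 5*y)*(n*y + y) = n^3*y - 5*n^2*y^2 + n^2*y - 5*n*y^2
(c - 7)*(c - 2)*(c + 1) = c^3 - 8*c^2 + 5*c + 14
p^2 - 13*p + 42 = (p - 7)*(p - 6)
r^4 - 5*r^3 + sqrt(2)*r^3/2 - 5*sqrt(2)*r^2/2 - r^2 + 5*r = r*(r - 5)*(r - sqrt(2)/2)*(r + sqrt(2))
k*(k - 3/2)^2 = k^3 - 3*k^2 + 9*k/4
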